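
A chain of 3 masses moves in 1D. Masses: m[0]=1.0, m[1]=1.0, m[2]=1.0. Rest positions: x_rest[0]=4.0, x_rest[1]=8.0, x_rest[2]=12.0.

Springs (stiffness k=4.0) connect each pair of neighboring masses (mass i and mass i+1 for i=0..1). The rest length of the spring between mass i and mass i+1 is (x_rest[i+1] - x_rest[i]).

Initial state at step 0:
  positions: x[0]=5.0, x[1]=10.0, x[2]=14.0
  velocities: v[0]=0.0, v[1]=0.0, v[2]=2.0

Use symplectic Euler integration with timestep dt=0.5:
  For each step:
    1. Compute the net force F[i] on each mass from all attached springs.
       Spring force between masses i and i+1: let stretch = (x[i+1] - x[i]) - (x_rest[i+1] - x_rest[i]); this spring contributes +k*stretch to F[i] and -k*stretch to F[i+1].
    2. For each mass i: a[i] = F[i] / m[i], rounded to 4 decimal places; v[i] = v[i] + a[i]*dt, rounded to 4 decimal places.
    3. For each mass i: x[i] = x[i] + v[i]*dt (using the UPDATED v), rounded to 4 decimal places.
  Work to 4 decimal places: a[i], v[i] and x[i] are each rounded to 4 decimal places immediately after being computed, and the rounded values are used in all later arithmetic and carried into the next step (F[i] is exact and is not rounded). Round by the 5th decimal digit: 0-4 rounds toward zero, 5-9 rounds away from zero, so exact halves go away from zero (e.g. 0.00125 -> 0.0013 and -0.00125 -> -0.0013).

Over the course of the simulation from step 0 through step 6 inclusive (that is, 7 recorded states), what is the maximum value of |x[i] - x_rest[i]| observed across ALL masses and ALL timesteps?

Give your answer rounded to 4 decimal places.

Answer: 4.0000

Derivation:
Step 0: x=[5.0000 10.0000 14.0000] v=[0.0000 0.0000 2.0000]
Step 1: x=[6.0000 9.0000 15.0000] v=[2.0000 -2.0000 2.0000]
Step 2: x=[6.0000 11.0000 14.0000] v=[0.0000 4.0000 -2.0000]
Step 3: x=[7.0000 11.0000 14.0000] v=[2.0000 0.0000 0.0000]
Step 4: x=[8.0000 10.0000 15.0000] v=[2.0000 -2.0000 2.0000]
Step 5: x=[7.0000 12.0000 15.0000] v=[-2.0000 4.0000 0.0000]
Step 6: x=[7.0000 12.0000 16.0000] v=[0.0000 0.0000 2.0000]
Max displacement = 4.0000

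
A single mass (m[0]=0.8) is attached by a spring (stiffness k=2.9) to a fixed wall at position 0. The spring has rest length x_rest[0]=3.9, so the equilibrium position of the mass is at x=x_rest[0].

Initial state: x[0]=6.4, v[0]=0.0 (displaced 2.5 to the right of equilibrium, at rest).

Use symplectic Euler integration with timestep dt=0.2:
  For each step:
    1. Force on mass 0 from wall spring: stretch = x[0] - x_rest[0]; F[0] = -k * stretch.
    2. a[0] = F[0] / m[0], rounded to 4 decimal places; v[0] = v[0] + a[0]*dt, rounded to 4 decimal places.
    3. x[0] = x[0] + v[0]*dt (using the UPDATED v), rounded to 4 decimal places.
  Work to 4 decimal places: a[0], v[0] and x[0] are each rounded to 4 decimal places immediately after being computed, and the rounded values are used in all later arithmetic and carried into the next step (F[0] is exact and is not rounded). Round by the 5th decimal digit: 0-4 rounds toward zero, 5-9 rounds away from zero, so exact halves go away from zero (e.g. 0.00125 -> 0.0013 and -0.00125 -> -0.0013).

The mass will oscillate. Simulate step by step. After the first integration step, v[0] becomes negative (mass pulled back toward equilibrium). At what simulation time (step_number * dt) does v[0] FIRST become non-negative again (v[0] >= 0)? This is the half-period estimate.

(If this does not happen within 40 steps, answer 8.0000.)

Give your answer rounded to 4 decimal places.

Answer: 1.8000

Derivation:
Step 0: x=[6.4000] v=[0.0000]
Step 1: x=[6.0375] v=[-1.8125]
Step 2: x=[5.3651] v=[-3.3622]
Step 3: x=[4.4802] v=[-4.4244]
Step 4: x=[3.5112] v=[-4.8450]
Step 5: x=[2.5986] v=[-4.5631]
Step 6: x=[1.8747] v=[-3.6196]
Step 7: x=[1.4444] v=[-2.1513]
Step 8: x=[1.3702] v=[-0.3710]
Step 9: x=[1.6628] v=[1.4631]
First v>=0 after going negative at step 9, time=1.8000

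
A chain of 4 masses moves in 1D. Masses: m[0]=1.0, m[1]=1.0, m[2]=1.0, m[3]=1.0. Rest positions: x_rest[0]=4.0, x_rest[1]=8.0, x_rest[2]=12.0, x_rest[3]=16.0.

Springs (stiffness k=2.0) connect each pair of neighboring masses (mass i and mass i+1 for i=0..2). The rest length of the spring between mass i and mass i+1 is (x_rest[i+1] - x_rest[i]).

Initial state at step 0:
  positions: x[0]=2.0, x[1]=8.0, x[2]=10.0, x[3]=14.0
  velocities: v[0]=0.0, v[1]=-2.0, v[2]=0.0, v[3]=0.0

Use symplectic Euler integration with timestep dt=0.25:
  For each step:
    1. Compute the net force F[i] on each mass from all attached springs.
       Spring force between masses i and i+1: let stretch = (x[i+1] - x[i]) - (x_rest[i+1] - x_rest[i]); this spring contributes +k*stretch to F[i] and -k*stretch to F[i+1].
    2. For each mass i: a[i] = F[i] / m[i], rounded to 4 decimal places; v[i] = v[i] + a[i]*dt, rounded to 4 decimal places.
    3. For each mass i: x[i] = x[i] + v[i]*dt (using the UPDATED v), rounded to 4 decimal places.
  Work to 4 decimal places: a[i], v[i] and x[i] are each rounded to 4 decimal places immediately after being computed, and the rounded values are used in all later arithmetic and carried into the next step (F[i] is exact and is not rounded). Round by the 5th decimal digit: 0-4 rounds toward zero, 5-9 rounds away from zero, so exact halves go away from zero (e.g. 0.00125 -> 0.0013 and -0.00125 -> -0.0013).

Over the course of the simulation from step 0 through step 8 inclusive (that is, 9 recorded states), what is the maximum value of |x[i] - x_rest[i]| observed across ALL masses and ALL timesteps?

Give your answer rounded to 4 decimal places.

Answer: 3.6894

Derivation:
Step 0: x=[2.0000 8.0000 10.0000 14.0000] v=[0.0000 -2.0000 0.0000 0.0000]
Step 1: x=[2.2500 7.0000 10.2500 14.0000] v=[1.0000 -4.0000 1.0000 0.0000]
Step 2: x=[2.5938 5.8125 10.5625 14.0313] v=[1.3750 -4.7500 1.2500 0.1250]
Step 3: x=[2.8399 4.8164 10.7149 14.1290] v=[0.9844 -3.9844 0.6094 0.3906]
Step 4: x=[2.8331 4.3106 10.5567 14.2999] v=[-0.0274 -2.0234 -0.6328 0.6836]
Step 5: x=[2.5109 4.4008 10.0856 14.5029] v=[-1.2887 0.3609 -1.8843 0.8120]
Step 6: x=[1.9250 4.9654 9.4561 14.6538] v=[-2.3438 2.2584 -2.5181 0.6034]
Step 7: x=[1.2191 5.7113 8.9150 14.6550] v=[-2.8236 2.9836 -2.1646 0.0046]
Step 8: x=[0.5747 6.2962 8.6909 14.4387] v=[-2.5775 2.3394 -0.8965 -0.8654]
Max displacement = 3.6894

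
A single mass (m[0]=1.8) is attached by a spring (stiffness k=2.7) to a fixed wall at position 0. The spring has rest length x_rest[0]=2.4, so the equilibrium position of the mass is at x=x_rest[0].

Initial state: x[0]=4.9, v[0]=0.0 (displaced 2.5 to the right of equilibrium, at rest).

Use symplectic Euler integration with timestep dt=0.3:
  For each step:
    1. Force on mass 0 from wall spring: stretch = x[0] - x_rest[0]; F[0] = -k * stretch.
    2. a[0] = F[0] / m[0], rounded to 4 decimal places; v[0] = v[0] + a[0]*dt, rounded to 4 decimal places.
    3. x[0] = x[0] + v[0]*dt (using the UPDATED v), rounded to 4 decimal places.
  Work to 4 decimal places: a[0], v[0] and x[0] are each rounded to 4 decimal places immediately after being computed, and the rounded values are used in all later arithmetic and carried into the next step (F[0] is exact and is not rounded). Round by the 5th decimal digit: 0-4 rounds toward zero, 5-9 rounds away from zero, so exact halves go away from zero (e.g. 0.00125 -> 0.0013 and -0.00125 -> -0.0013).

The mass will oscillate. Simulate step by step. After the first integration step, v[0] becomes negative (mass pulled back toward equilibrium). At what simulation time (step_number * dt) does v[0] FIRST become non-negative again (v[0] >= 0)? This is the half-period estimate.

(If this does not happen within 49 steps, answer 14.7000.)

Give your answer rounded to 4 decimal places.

Answer: 2.7000

Derivation:
Step 0: x=[4.9000] v=[0.0000]
Step 1: x=[4.5625] v=[-1.1250]
Step 2: x=[3.9331] v=[-2.0981]
Step 3: x=[3.0967] v=[-2.7880]
Step 4: x=[2.1663] v=[-3.1015]
Step 5: x=[1.2674] v=[-2.9963]
Step 6: x=[0.5214] v=[-2.4866]
Step 7: x=[0.0290] v=[-1.6412]
Step 8: x=[-0.1433] v=[-0.5743]
Step 9: x=[0.0278] v=[0.5702]
First v>=0 after going negative at step 9, time=2.7000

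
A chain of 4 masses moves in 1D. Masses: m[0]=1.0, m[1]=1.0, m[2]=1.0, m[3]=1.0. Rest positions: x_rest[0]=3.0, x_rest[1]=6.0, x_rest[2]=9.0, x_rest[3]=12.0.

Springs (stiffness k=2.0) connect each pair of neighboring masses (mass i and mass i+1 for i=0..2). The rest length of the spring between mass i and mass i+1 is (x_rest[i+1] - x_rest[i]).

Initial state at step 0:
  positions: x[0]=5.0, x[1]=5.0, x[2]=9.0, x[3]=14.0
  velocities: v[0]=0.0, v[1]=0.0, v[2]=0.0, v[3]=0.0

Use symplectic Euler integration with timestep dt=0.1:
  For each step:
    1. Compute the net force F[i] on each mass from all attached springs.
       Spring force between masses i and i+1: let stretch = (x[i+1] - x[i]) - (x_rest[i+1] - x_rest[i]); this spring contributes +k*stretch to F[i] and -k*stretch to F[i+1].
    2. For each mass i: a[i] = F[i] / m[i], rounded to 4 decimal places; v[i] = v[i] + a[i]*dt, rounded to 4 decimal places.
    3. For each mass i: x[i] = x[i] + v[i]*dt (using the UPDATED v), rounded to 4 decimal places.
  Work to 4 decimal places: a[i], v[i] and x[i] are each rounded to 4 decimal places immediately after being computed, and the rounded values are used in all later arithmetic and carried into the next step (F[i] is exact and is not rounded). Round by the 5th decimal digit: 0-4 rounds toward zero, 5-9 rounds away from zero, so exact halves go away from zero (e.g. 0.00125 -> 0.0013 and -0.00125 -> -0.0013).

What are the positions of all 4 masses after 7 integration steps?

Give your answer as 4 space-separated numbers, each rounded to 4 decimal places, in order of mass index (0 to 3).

Step 0: x=[5.0000 5.0000 9.0000 14.0000] v=[0.0000 0.0000 0.0000 0.0000]
Step 1: x=[4.9400 5.0800 9.0200 13.9600] v=[-0.6000 0.8000 0.2000 -0.4000]
Step 2: x=[4.8228 5.2360 9.0600 13.8812] v=[-1.1720 1.5600 0.4000 -0.7880]
Step 3: x=[4.6539 5.4602 9.1199 13.7660] v=[-1.6894 2.2422 0.5994 -1.1522]
Step 4: x=[4.4411 5.7415 9.1996 13.6179] v=[-2.1281 2.8129 0.7967 -1.4814]
Step 5: x=[4.1943 6.0659 9.2985 13.4414] v=[-2.4680 3.2444 0.9887 -1.7651]
Step 6: x=[3.9249 6.4176 9.4156 13.2420] v=[-2.6937 3.5166 1.1708 -1.9937]
Step 7: x=[3.6454 6.7794 9.5493 13.0261] v=[-2.7952 3.6177 1.3365 -2.1590]

Answer: 3.6454 6.7794 9.5493 13.0261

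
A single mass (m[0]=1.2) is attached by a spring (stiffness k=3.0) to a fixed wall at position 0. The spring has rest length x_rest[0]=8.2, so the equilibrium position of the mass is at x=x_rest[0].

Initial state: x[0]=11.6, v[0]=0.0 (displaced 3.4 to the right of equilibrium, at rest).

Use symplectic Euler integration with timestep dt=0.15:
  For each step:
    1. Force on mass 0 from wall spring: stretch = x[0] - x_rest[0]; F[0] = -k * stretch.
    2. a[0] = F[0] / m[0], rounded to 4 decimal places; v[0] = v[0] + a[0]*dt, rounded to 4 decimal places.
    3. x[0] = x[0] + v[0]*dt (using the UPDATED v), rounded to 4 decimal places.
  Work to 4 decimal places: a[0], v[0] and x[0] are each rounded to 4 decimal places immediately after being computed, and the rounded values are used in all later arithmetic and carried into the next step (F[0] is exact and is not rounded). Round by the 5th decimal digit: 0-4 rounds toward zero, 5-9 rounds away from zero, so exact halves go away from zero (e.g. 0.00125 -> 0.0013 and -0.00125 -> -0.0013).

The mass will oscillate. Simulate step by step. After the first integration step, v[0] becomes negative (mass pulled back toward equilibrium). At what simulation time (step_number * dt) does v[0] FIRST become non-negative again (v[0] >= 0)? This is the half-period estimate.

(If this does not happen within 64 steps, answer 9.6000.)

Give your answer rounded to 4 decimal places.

Step 0: x=[11.6000] v=[0.0000]
Step 1: x=[11.4088] v=[-1.2750]
Step 2: x=[11.0371] v=[-2.4783]
Step 3: x=[10.5058] v=[-3.5422]
Step 4: x=[9.8448] v=[-4.4069]
Step 5: x=[9.0912] v=[-5.0237]
Step 6: x=[8.2875] v=[-5.3579]
Step 7: x=[7.4789] v=[-5.3907]
Step 8: x=[6.7109] v=[-5.1203]
Step 9: x=[6.0266] v=[-4.5619]
Step 10: x=[5.4646] v=[-3.7469]
Step 11: x=[5.0564] v=[-2.7211]
Step 12: x=[4.8251] v=[-1.5423]
Step 13: x=[4.7836] v=[-0.2767]
Step 14: x=[4.9343] v=[1.0045]
First v>=0 after going negative at step 14, time=2.1000

Answer: 2.1000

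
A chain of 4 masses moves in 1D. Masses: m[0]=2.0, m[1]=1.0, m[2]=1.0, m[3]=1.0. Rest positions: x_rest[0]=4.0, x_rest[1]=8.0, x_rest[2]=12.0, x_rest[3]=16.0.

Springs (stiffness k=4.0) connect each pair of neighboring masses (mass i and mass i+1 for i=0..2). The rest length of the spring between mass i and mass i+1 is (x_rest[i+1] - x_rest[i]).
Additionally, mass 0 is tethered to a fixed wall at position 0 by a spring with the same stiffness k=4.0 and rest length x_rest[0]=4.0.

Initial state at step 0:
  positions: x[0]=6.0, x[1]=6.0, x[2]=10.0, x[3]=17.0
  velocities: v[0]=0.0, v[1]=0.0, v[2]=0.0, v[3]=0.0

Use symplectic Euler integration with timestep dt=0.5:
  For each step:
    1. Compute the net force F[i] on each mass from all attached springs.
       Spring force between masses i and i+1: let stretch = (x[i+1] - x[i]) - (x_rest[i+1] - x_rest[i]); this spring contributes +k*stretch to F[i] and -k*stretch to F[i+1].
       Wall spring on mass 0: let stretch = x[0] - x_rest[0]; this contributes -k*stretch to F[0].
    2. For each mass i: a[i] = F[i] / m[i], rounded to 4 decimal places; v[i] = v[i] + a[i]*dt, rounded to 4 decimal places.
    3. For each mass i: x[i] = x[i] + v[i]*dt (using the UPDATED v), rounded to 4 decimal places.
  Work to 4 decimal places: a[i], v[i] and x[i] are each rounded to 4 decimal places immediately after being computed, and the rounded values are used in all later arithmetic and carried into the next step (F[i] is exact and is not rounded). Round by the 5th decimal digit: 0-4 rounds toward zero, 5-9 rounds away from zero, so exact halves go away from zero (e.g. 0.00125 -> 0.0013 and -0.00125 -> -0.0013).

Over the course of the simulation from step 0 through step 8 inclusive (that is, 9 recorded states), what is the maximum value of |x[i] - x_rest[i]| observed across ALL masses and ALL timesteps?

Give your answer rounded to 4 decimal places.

Step 0: x=[6.0000 6.0000 10.0000 17.0000] v=[0.0000 0.0000 0.0000 0.0000]
Step 1: x=[3.0000 10.0000 13.0000 14.0000] v=[-6.0000 8.0000 6.0000 -6.0000]
Step 2: x=[2.0000 10.0000 14.0000 14.0000] v=[-2.0000 0.0000 2.0000 0.0000]
Step 3: x=[4.0000 6.0000 11.0000 18.0000] v=[4.0000 -8.0000 -6.0000 8.0000]
Step 4: x=[5.0000 5.0000 10.0000 19.0000] v=[2.0000 -2.0000 -2.0000 2.0000]
Step 5: x=[3.5000 9.0000 13.0000 15.0000] v=[-3.0000 8.0000 6.0000 -8.0000]
Step 6: x=[3.0000 11.5000 14.0000 13.0000] v=[-1.0000 5.0000 2.0000 -4.0000]
Step 7: x=[5.2500 8.0000 11.5000 16.0000] v=[4.5000 -7.0000 -5.0000 6.0000]
Step 8: x=[6.2500 5.2500 10.0000 18.5000] v=[2.0000 -5.5000 -3.0000 5.0000]
Max displacement = 3.5000

Answer: 3.5000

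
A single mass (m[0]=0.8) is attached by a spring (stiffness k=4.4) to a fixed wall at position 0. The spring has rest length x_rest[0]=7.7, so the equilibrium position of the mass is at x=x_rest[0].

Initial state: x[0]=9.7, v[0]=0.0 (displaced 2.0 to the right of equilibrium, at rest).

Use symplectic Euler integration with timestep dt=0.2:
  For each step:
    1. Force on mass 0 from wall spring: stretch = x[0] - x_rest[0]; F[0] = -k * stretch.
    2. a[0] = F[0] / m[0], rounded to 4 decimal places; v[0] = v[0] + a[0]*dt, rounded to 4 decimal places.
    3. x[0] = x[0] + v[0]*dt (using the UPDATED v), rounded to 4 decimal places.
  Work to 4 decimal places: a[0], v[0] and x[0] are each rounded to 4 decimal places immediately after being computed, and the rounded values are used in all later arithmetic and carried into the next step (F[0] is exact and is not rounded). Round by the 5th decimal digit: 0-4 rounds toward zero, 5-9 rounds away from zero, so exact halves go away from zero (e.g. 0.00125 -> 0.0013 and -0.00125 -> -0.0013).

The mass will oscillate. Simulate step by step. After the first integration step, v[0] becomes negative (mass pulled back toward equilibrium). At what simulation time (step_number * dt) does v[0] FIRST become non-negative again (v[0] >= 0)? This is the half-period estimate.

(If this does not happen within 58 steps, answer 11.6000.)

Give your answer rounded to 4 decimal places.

Step 0: x=[9.7000] v=[0.0000]
Step 1: x=[9.2600] v=[-2.2000]
Step 2: x=[8.4768] v=[-3.9160]
Step 3: x=[7.5227] v=[-4.7705]
Step 4: x=[6.6076] v=[-4.5755]
Step 5: x=[5.9328] v=[-3.3739]
Step 6: x=[5.6468] v=[-1.4300]
Step 7: x=[5.8125] v=[0.8285]
First v>=0 after going negative at step 7, time=1.4000

Answer: 1.4000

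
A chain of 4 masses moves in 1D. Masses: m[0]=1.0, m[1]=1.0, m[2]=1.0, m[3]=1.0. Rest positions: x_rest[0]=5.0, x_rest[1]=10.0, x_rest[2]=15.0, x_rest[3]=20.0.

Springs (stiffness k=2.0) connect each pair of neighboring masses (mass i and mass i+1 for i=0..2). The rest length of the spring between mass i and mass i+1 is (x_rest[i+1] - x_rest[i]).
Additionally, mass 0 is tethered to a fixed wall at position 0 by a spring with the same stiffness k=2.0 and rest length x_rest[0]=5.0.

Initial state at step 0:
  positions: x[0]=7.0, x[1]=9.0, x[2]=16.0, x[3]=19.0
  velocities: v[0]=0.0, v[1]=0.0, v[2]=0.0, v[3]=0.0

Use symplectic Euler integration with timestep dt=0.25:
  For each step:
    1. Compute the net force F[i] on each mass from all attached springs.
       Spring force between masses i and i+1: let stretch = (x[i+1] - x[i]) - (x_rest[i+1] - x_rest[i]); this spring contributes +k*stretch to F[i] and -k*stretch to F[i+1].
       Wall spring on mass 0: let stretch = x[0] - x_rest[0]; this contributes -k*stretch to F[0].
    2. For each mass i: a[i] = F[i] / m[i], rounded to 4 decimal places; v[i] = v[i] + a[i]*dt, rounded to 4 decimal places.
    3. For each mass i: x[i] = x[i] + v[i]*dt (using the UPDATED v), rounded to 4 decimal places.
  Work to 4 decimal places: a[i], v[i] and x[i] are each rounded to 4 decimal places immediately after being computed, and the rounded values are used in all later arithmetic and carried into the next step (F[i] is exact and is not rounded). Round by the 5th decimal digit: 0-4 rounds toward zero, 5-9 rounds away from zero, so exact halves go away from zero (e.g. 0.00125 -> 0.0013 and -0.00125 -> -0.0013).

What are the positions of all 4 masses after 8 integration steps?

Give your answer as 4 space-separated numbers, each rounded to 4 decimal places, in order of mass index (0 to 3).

Step 0: x=[7.0000 9.0000 16.0000 19.0000] v=[0.0000 0.0000 0.0000 0.0000]
Step 1: x=[6.3750 9.6250 15.5000 19.2500] v=[-2.5000 2.5000 -2.0000 1.0000]
Step 2: x=[5.3594 10.5781 14.7344 19.6563] v=[-4.0625 3.8125 -3.0625 1.6250]
Step 3: x=[4.3262 11.3984 14.0645 20.0723] v=[-4.1329 3.2813 -2.6797 1.6641]
Step 4: x=[3.6362 11.6680 13.8123 20.3624] v=[-2.7599 1.0783 -1.0089 1.1602]
Step 5: x=[3.4957 11.2016 14.1108 20.4587] v=[-0.5621 -1.8655 1.1940 0.3852]
Step 6: x=[3.8815 10.1356 14.8392 20.3865] v=[1.5430 -4.2639 2.9134 -0.2888]
Step 7: x=[4.5638 8.8758 15.6730 20.2459] v=[2.7293 -5.0392 3.3353 -0.5625]
Step 8: x=[5.2147 7.9267 16.2288 20.1587] v=[2.6034 -3.7966 2.2232 -0.3490]

Answer: 5.2147 7.9267 16.2288 20.1587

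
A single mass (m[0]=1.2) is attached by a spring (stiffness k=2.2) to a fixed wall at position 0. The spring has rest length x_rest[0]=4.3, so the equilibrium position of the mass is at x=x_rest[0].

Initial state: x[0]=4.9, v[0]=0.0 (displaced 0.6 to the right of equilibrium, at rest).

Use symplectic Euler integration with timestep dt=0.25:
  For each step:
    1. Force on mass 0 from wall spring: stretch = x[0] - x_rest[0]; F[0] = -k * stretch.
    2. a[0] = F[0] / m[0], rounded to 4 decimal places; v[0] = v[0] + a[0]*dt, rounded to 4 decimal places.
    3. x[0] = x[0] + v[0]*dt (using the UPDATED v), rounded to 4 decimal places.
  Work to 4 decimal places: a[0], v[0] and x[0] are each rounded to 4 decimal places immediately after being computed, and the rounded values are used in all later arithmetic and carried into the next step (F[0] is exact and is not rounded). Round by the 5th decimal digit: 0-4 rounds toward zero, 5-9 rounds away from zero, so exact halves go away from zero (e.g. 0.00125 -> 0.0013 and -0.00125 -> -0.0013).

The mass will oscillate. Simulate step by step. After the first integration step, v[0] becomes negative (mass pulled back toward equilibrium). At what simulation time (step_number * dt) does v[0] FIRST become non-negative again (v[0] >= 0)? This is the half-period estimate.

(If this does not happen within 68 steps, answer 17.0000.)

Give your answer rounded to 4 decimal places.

Step 0: x=[4.9000] v=[0.0000]
Step 1: x=[4.8313] v=[-0.2750]
Step 2: x=[4.7017] v=[-0.5185]
Step 3: x=[4.5261] v=[-0.7026]
Step 4: x=[4.3246] v=[-0.8062]
Step 5: x=[4.1202] v=[-0.8175]
Step 6: x=[3.9364] v=[-0.7351]
Step 7: x=[3.7943] v=[-0.5685]
Step 8: x=[3.7101] v=[-0.3367]
Step 9: x=[3.6935] v=[-0.0663]
Step 10: x=[3.7464] v=[0.2117]
First v>=0 after going negative at step 10, time=2.5000

Answer: 2.5000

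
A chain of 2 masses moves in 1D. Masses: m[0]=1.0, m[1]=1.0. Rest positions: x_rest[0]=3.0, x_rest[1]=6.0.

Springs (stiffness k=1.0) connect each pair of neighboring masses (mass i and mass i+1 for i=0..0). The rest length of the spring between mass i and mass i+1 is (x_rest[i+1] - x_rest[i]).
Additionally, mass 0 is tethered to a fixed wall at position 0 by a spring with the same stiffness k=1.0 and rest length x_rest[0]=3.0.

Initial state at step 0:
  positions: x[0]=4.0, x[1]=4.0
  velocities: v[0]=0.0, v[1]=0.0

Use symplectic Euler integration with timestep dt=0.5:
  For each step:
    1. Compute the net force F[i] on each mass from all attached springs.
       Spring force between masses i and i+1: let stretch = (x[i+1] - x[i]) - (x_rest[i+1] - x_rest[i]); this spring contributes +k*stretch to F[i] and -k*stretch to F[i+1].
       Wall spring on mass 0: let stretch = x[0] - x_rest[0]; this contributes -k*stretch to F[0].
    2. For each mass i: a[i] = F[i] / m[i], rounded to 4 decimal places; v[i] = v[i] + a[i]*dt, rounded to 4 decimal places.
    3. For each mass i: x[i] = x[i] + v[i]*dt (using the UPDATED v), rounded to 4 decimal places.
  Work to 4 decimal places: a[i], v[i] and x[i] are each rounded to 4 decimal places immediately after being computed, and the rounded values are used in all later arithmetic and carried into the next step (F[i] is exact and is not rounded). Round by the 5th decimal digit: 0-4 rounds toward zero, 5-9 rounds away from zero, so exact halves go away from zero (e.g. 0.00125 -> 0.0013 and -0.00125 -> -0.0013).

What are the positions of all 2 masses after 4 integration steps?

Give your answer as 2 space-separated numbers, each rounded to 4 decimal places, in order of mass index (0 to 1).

Step 0: x=[4.0000 4.0000] v=[0.0000 0.0000]
Step 1: x=[3.0000 4.7500] v=[-2.0000 1.5000]
Step 2: x=[1.6875 5.8125] v=[-2.6250 2.1250]
Step 3: x=[0.9844 6.5938] v=[-1.4063 1.5625]
Step 4: x=[1.4375 6.7227] v=[0.9062 0.2578]

Answer: 1.4375 6.7227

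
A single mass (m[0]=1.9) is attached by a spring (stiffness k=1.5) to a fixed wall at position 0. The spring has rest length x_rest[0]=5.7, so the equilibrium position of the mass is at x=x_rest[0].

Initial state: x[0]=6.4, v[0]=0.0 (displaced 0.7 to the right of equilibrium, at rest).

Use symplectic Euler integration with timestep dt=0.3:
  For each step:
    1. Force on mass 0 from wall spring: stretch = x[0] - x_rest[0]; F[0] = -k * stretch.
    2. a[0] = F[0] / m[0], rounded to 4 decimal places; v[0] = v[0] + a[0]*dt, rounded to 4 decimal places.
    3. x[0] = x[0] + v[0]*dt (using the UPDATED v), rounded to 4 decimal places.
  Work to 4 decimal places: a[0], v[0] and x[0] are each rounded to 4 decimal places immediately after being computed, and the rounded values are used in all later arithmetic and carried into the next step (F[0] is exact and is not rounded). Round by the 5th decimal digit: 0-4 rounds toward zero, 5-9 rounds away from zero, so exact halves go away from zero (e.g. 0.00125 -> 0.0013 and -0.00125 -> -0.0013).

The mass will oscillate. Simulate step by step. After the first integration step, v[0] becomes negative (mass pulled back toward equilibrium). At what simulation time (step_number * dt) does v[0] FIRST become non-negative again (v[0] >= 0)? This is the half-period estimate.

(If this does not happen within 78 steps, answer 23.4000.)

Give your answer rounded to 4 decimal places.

Answer: 3.6000

Derivation:
Step 0: x=[6.4000] v=[0.0000]
Step 1: x=[6.3503] v=[-0.1658]
Step 2: x=[6.2544] v=[-0.3198]
Step 3: x=[6.1191] v=[-0.4511]
Step 4: x=[5.9540] v=[-0.5504]
Step 5: x=[5.7708] v=[-0.6106]
Step 6: x=[5.5826] v=[-0.6274]
Step 7: x=[5.4027] v=[-0.5996]
Step 8: x=[5.2439] v=[-0.5292]
Step 9: x=[5.1175] v=[-0.4212]
Step 10: x=[5.0325] v=[-0.2832]
Step 11: x=[4.9950] v=[-0.1251]
Step 12: x=[5.0076] v=[0.0419]
First v>=0 after going negative at step 12, time=3.6000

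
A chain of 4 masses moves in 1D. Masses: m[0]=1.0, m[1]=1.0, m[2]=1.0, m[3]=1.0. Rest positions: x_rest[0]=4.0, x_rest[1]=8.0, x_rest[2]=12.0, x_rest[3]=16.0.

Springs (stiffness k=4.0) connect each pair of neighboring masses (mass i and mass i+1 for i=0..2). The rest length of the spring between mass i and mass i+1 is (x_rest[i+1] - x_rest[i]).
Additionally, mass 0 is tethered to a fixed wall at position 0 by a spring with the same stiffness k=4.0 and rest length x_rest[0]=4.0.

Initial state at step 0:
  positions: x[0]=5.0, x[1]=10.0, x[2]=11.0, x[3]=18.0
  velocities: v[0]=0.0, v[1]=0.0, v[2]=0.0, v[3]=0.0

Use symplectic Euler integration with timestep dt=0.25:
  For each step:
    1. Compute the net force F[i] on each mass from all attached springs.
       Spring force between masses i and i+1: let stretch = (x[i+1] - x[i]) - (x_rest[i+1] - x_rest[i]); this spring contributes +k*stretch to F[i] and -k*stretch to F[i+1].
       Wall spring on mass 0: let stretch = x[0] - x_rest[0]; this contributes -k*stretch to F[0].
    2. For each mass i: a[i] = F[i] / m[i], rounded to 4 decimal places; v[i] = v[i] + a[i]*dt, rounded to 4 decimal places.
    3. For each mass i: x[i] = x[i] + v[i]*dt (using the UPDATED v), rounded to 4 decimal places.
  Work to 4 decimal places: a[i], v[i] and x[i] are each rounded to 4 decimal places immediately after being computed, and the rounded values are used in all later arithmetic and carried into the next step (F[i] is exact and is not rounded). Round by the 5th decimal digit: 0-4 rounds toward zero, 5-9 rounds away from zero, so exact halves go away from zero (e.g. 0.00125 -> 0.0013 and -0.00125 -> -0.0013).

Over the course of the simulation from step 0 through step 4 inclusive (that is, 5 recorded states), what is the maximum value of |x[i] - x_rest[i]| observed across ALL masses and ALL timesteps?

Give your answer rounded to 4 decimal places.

Answer: 3.0156

Derivation:
Step 0: x=[5.0000 10.0000 11.0000 18.0000] v=[0.0000 0.0000 0.0000 0.0000]
Step 1: x=[5.0000 9.0000 12.5000 17.2500] v=[0.0000 -4.0000 6.0000 -3.0000]
Step 2: x=[4.7500 7.8750 14.3125 16.3125] v=[-1.0000 -4.5000 7.2500 -3.7500]
Step 3: x=[4.0938 7.5781 15.0156 15.8750] v=[-2.6250 -1.1875 2.8125 -1.7500]
Step 4: x=[3.2852 8.2695 14.0742 16.2227] v=[-3.2345 2.7657 -3.7656 1.3906]
Max displacement = 3.0156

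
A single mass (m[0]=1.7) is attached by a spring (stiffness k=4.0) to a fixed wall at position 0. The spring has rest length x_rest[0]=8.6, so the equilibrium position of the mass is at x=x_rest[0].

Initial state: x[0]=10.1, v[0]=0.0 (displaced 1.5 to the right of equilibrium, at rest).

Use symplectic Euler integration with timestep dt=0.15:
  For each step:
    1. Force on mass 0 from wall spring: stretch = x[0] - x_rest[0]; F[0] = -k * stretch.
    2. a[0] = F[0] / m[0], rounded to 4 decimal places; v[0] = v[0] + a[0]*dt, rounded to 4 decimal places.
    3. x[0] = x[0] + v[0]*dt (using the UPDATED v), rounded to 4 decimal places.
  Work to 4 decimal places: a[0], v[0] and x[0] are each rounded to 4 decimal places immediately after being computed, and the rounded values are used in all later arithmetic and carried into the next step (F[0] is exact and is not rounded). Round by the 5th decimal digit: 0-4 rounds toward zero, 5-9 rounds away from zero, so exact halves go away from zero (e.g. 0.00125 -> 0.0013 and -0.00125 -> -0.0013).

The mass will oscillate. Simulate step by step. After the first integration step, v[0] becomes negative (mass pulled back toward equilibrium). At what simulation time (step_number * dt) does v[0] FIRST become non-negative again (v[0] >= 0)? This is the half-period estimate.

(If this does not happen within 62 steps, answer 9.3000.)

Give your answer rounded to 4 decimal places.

Step 0: x=[10.1000] v=[0.0000]
Step 1: x=[10.0206] v=[-0.5294]
Step 2: x=[9.8660] v=[-1.0308]
Step 3: x=[9.6444] v=[-1.4776]
Step 4: x=[9.3675] v=[-1.8462]
Step 5: x=[9.0499] v=[-2.1171]
Step 6: x=[8.7085] v=[-2.2759]
Step 7: x=[8.3614] v=[-2.3142]
Step 8: x=[8.0269] v=[-2.2300]
Step 9: x=[7.7227] v=[-2.0277]
Step 10: x=[7.4650] v=[-1.7181]
Step 11: x=[7.2674] v=[-1.3175]
Step 12: x=[7.1403] v=[-0.8472]
Step 13: x=[7.0905] v=[-0.3320]
Step 14: x=[7.1206] v=[0.2008]
First v>=0 after going negative at step 14, time=2.1000

Answer: 2.1000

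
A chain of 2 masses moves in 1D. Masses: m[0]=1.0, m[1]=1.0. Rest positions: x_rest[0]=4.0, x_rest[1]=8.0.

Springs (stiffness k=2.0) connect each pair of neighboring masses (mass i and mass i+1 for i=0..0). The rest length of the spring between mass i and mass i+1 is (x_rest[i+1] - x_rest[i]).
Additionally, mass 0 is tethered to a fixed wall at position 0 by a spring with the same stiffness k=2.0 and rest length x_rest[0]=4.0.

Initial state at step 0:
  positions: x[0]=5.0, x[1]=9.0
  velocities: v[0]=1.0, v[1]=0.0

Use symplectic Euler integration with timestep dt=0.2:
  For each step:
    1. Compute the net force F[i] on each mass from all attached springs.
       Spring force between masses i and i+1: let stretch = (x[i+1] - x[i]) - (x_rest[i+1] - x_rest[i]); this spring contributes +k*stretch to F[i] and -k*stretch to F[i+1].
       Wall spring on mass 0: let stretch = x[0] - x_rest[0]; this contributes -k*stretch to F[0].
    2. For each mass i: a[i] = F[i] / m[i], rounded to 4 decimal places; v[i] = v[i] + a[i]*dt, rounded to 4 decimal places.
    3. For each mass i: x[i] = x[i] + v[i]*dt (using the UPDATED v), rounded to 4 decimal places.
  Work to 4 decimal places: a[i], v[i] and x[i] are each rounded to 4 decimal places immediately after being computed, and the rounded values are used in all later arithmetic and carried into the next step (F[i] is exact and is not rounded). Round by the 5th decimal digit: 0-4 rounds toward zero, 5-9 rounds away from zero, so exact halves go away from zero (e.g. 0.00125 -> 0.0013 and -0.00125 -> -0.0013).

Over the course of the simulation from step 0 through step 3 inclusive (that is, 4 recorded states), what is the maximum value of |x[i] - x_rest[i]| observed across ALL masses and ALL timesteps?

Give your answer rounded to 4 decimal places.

Step 0: x=[5.0000 9.0000] v=[1.0000 0.0000]
Step 1: x=[5.1200 9.0000] v=[0.6000 0.0000]
Step 2: x=[5.1408 9.0096] v=[0.1040 0.0480]
Step 3: x=[5.0598 9.0297] v=[-0.4048 0.1005]
Max displacement = 1.1408

Answer: 1.1408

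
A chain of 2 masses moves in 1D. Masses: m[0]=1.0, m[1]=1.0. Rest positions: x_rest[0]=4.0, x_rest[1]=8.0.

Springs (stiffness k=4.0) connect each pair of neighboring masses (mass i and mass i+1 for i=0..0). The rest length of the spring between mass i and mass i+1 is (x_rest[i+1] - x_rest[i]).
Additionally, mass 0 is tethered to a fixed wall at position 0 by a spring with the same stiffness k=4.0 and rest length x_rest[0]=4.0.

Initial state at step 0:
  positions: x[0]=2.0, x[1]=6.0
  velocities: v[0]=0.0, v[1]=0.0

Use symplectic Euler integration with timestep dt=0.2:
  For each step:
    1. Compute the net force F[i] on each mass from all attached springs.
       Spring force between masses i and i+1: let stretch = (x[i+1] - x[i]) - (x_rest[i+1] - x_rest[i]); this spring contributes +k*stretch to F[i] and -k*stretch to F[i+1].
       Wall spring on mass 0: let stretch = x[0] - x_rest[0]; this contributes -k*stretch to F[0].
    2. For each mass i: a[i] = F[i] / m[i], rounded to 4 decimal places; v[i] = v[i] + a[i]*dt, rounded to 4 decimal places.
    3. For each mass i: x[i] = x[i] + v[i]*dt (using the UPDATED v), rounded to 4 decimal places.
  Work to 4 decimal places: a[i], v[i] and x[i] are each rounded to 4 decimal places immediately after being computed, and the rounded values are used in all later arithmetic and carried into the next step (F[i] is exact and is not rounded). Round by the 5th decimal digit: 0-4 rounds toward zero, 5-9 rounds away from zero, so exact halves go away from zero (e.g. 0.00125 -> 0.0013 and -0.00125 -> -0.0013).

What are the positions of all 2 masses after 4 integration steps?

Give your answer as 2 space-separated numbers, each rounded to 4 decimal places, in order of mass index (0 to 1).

Step 0: x=[2.0000 6.0000] v=[0.0000 0.0000]
Step 1: x=[2.3200 6.0000] v=[1.6000 0.0000]
Step 2: x=[2.8576 6.0512] v=[2.6880 0.2560]
Step 3: x=[3.4490 6.2314] v=[2.9568 0.9011]
Step 4: x=[3.9337 6.6064] v=[2.4235 1.8752]

Answer: 3.9337 6.6064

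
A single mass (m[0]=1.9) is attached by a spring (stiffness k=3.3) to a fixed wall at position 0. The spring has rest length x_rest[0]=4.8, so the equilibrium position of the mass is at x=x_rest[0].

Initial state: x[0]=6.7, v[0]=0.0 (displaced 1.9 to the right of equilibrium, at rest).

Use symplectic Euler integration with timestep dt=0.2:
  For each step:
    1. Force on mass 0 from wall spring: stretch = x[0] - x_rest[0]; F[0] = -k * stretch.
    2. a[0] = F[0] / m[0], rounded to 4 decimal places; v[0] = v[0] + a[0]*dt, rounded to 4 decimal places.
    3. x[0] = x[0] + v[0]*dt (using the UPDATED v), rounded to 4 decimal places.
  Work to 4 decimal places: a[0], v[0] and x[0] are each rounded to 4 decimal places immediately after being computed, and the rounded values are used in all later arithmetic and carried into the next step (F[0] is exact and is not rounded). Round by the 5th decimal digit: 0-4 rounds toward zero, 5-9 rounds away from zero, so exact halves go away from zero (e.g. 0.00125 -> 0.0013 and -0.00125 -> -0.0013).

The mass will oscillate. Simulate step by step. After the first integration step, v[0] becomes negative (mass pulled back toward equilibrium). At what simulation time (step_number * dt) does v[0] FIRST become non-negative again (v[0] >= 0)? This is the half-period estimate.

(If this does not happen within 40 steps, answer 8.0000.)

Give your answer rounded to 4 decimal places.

Answer: 2.4000

Derivation:
Step 0: x=[6.7000] v=[0.0000]
Step 1: x=[6.5680] v=[-0.6600]
Step 2: x=[6.3132] v=[-1.2741]
Step 3: x=[5.9533] v=[-1.7997]
Step 4: x=[5.5132] v=[-2.2003]
Step 5: x=[5.0236] v=[-2.4480]
Step 6: x=[4.5185] v=[-2.5257]
Step 7: x=[4.0329] v=[-2.4279]
Step 8: x=[3.6006] v=[-2.1614]
Step 9: x=[3.2516] v=[-1.7448]
Step 10: x=[3.0102] v=[-1.2069]
Step 11: x=[2.8932] v=[-0.5852]
Step 12: x=[2.9086] v=[0.0772]
First v>=0 after going negative at step 12, time=2.4000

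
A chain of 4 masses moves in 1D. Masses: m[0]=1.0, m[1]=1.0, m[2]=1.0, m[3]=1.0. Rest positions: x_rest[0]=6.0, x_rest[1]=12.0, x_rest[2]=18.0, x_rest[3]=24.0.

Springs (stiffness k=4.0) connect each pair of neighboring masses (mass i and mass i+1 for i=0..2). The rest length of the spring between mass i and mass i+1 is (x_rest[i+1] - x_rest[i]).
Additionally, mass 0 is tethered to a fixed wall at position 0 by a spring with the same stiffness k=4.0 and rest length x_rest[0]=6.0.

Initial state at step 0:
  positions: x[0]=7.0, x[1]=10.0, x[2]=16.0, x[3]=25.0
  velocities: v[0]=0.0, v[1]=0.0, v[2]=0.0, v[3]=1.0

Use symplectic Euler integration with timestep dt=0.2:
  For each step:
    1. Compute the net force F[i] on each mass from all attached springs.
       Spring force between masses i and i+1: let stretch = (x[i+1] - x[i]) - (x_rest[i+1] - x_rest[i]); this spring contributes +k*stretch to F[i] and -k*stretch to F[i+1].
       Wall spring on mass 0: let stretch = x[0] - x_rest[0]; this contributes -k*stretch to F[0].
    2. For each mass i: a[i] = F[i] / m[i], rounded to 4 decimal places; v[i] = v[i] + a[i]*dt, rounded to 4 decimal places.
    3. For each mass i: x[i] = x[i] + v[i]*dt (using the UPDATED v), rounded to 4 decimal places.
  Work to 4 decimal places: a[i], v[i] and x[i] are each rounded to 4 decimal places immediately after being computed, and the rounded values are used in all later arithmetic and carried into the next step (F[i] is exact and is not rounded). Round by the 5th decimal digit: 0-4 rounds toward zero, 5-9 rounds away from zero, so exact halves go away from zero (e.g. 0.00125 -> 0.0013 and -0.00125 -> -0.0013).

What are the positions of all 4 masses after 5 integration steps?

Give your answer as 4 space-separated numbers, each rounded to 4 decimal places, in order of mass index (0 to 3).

Step 0: x=[7.0000 10.0000 16.0000 25.0000] v=[0.0000 0.0000 0.0000 1.0000]
Step 1: x=[6.3600 10.4800 16.4800 24.7200] v=[-3.2000 2.4000 2.4000 -1.4000]
Step 2: x=[5.3616 11.2608 17.3184 24.0816] v=[-4.9920 3.9040 4.1920 -3.1920]
Step 3: x=[4.4492 12.0669 18.2697 23.3211] v=[-4.5619 4.0307 4.7565 -3.8026]
Step 4: x=[4.0438 12.6467 19.0368 22.7124] v=[-2.0271 2.8988 3.8354 -3.0437]
Step 5: x=[4.3678 12.8724 19.3696 22.4756] v=[1.6202 1.1286 1.6638 -1.1842]

Answer: 4.3678 12.8724 19.3696 22.4756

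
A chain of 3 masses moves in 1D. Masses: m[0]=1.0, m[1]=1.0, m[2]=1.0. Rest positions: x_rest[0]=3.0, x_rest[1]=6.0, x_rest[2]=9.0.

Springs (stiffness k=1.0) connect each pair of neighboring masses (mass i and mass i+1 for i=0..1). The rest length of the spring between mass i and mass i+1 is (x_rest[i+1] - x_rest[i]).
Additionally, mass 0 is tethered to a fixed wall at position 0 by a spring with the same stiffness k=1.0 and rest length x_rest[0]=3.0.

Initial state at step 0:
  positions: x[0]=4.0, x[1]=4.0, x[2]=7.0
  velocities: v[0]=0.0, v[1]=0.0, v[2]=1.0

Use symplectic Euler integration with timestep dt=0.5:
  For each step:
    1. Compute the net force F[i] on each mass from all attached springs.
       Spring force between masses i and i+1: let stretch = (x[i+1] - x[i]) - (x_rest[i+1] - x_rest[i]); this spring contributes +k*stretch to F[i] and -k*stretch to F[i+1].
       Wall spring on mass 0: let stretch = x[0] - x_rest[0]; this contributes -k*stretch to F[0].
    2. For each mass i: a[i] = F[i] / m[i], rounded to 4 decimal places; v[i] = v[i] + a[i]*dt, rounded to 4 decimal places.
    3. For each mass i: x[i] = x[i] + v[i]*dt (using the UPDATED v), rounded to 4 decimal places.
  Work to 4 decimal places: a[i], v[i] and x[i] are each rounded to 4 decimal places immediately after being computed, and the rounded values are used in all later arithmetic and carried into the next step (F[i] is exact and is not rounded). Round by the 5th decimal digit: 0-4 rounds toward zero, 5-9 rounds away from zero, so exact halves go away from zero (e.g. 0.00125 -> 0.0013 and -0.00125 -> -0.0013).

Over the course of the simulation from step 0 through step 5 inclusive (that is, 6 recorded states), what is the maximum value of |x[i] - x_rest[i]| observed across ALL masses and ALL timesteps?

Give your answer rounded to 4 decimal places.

Answer: 2.0312

Derivation:
Step 0: x=[4.0000 4.0000 7.0000] v=[0.0000 0.0000 1.0000]
Step 1: x=[3.0000 4.7500 7.5000] v=[-2.0000 1.5000 1.0000]
Step 2: x=[1.6875 5.7500 8.0625] v=[-2.6250 2.0000 1.1250]
Step 3: x=[0.9688 6.3125 8.7969] v=[-1.4375 1.1250 1.4688]
Step 4: x=[1.3438 6.1602 9.6602] v=[0.7500 -0.3047 1.7266]
Step 5: x=[2.5870 5.6788 10.3985] v=[2.4863 -0.9629 1.4766]
Max displacement = 2.0312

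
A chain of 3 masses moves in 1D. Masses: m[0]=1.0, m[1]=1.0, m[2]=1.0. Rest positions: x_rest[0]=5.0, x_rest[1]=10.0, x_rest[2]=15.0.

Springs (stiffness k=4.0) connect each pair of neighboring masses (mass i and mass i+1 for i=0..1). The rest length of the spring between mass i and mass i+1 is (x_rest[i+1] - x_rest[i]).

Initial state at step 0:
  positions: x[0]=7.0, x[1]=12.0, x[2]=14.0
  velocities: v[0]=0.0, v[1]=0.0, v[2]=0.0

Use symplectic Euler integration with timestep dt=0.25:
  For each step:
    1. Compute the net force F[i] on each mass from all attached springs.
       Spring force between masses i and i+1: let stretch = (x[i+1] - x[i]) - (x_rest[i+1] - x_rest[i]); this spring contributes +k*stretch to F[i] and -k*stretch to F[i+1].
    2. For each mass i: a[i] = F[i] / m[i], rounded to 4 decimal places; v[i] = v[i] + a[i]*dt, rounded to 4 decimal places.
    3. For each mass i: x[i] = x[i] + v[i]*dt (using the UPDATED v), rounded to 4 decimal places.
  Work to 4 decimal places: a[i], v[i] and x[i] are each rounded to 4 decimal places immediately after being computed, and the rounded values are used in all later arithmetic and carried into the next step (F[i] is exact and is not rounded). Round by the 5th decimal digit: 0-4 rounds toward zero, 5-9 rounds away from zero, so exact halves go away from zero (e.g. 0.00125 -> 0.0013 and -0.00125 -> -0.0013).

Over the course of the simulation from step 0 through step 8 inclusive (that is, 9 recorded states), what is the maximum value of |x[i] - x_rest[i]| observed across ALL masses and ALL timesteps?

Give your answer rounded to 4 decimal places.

Step 0: x=[7.0000 12.0000 14.0000] v=[0.0000 0.0000 0.0000]
Step 1: x=[7.0000 11.2500 14.7500] v=[0.0000 -3.0000 3.0000]
Step 2: x=[6.8125 10.3125 15.8750] v=[-0.7500 -3.7500 4.5000]
Step 3: x=[6.2500 9.8906 16.8594] v=[-2.2500 -1.6875 3.9375]
Step 4: x=[5.3477 10.3008 17.3516] v=[-3.6094 1.6407 1.9687]
Step 5: x=[4.4336 11.2354 17.3311] v=[-3.6563 3.7384 -0.0821]
Step 6: x=[3.9700 11.9935 17.0367] v=[-1.8545 3.0323 -1.1778]
Step 7: x=[4.2623 12.0065 16.7315] v=[1.1690 0.0520 -1.2210]
Step 8: x=[5.2406 11.2647 16.4950] v=[3.9132 -2.9672 -0.9460]
Max displacement = 2.3516

Answer: 2.3516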